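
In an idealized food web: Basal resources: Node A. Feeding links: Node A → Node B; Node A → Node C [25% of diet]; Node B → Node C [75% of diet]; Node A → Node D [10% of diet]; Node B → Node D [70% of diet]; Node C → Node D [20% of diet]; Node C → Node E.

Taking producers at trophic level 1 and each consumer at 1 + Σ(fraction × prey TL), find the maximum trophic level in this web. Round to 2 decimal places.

Node B: 1 + 1 = 2
Node C: 1 + (0.25×1 + 0.75×2) = 2.75
Node D: 1 + (0.1×1 + 0.7×2 + 0.2×2.75) = 3.05
Node E: 1 + 2.75 = 3.75

3.75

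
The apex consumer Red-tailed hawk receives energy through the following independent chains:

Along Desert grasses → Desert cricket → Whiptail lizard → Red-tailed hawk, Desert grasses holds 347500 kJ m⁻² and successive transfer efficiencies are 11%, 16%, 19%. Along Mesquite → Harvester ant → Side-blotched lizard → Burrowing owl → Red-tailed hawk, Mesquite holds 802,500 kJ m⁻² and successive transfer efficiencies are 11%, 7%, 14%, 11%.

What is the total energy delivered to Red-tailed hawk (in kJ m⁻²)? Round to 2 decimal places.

1257.20 kJ m⁻²

Via Desert grasses: 347500 × 0.11 × 0.16 × 0.19 = 1162.04 kJ m⁻²
Via Mesquite: 802500 × 0.11 × 0.07 × 0.14 × 0.11 = 95.16045 kJ m⁻²
Total at Red-tailed hawk: 1162.04 + 95.16045 = 1257.20045 kJ m⁻²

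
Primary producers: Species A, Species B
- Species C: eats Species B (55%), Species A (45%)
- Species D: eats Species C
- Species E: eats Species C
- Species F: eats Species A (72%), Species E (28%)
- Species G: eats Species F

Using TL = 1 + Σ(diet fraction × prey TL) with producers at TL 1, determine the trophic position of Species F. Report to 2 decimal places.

2.56

Species C: 1 + (0.55×1 + 0.45×1) = 2
Species D: 1 + 2 = 3
Species E: 1 + 2 = 3
Species F: 1 + (0.72×1 + 0.28×3) = 2.56
Species G: 1 + 2.56 = 3.56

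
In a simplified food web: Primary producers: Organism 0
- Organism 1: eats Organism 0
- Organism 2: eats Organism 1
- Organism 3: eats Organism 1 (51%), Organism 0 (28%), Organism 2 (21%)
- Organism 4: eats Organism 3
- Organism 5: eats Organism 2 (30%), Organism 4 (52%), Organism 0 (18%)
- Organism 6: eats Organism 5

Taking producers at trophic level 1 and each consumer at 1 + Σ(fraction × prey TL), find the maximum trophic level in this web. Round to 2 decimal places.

5.12

Organism 1: 1 + 1 = 2
Organism 2: 1 + 2 = 3
Organism 3: 1 + (0.51×2 + 0.28×1 + 0.21×3) = 2.93
Organism 4: 1 + 2.93 = 3.93
Organism 5: 1 + (0.3×3 + 0.52×3.93 + 0.18×1) = 4.1236
Organism 6: 1 + 4.1236 = 5.1236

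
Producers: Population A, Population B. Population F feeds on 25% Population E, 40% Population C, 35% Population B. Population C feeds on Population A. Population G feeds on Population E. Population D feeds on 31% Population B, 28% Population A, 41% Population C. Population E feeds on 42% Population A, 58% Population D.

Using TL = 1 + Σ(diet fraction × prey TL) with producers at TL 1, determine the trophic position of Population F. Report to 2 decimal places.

Population C: 1 + 1 = 2
Population D: 1 + (0.31×1 + 0.28×1 + 0.41×2) = 2.41
Population E: 1 + (0.42×1 + 0.58×2.41) = 2.8178
Population F: 1 + (0.25×2.8178 + 0.4×2 + 0.35×1) = 2.85445
Population G: 1 + 2.8178 = 3.8178

2.85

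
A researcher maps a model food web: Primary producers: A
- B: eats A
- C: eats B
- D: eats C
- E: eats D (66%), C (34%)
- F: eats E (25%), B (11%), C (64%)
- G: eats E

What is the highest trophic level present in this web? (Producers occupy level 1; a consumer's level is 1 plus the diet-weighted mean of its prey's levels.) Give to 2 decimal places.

B: 1 + 1 = 2
C: 1 + 2 = 3
D: 1 + 3 = 4
E: 1 + (0.66×4 + 0.34×3) = 4.66
F: 1 + (0.25×4.66 + 0.11×2 + 0.64×3) = 4.305
G: 1 + 4.66 = 5.66

5.66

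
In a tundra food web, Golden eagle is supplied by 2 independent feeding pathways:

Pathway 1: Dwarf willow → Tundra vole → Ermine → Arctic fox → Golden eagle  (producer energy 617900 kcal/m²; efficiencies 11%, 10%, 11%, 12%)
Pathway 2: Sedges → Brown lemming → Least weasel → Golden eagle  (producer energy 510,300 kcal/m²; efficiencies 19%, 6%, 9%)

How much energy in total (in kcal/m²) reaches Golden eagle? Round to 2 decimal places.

613.29 kcal/m²

Pathway 1: 617900 × 0.11 × 0.1 × 0.11 × 0.12 = 89.71908 kcal/m²
Pathway 2: 510300 × 0.19 × 0.06 × 0.09 = 523.5678 kcal/m²
Total at Golden eagle: 89.71908 + 523.5678 = 613.28688 kcal/m²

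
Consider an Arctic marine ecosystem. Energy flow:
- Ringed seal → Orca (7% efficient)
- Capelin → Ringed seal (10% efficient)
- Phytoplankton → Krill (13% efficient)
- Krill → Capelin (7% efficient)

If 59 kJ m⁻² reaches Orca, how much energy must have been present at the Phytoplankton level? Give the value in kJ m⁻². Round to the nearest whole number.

926217 kJ m⁻²

Cumulative transfer efficiency: 0.13 × 0.07 × 0.1 × 0.07 = 0.0000637
Phytoplankton energy = 59 / 0.0000637 = 926217 kJ m⁻²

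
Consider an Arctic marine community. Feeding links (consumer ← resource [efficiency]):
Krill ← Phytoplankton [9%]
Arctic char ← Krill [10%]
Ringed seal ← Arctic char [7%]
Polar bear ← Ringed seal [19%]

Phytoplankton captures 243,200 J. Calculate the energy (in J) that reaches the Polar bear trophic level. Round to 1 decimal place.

Krill: 243200 × 0.09 = 21888 J
Arctic char: 21888 × 0.1 = 2188.8 J
Ringed seal: 2188.8 × 0.07 = 153.216 J
Polar bear: 153.216 × 0.19 = 29.11104 J

29.1 J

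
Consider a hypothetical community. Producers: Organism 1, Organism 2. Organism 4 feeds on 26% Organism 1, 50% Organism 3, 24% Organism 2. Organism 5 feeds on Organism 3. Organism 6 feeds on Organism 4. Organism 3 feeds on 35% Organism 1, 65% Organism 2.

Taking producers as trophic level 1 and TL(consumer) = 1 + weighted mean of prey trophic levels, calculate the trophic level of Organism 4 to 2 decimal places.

Organism 3: 1 + (0.35×1 + 0.65×1) = 2
Organism 4: 1 + (0.26×1 + 0.5×2 + 0.24×1) = 2.5
Organism 5: 1 + 2 = 3
Organism 6: 1 + 2.5 = 3.5

2.50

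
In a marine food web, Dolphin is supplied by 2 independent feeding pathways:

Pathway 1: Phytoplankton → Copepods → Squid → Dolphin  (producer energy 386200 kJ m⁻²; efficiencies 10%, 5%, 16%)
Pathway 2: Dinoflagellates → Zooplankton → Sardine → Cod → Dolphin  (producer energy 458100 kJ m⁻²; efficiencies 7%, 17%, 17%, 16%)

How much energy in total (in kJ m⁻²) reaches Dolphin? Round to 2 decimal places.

Pathway 1: 386200 × 0.1 × 0.05 × 0.16 = 308.96 kJ m⁻²
Pathway 2: 458100 × 0.07 × 0.17 × 0.17 × 0.16 = 148.277808 kJ m⁻²
Total at Dolphin: 308.96 + 148.277808 = 457.237808 kJ m⁻²

457.24 kJ m⁻²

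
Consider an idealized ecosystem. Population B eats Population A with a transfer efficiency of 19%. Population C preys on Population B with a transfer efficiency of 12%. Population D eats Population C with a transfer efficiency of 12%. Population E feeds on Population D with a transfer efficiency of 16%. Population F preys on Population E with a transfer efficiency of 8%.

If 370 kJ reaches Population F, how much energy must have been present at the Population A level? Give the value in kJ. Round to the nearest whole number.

Cumulative transfer efficiency: 0.19 × 0.12 × 0.12 × 0.16 × 0.08 = 0.0000350208
Population A energy = 370 / 0.0000350208 = 10565150 kJ

10565150 kJ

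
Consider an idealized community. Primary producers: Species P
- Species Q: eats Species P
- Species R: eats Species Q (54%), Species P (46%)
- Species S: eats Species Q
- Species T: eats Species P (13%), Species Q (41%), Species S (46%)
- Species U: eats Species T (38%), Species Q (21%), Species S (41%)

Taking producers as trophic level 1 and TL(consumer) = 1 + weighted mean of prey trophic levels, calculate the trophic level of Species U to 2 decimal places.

3.92

Species Q: 1 + 1 = 2
Species R: 1 + (0.54×2 + 0.46×1) = 2.54
Species S: 1 + 2 = 3
Species T: 1 + (0.13×1 + 0.41×2 + 0.46×3) = 3.33
Species U: 1 + (0.38×3.33 + 0.21×2 + 0.41×3) = 3.9154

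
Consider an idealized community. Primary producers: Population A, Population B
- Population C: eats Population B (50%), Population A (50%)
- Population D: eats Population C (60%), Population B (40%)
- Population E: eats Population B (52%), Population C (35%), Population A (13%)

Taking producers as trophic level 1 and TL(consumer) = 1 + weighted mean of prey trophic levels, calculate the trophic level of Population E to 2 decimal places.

2.35

Population C: 1 + (0.5×1 + 0.5×1) = 2
Population D: 1 + (0.6×2 + 0.4×1) = 2.6
Population E: 1 + (0.52×1 + 0.35×2 + 0.13×1) = 2.35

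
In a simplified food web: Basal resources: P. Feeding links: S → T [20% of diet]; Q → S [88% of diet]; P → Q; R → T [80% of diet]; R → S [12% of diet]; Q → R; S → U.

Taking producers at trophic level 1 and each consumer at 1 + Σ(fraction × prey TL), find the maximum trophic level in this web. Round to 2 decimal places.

4.12

Q: 1 + 1 = 2
R: 1 + 2 = 3
S: 1 + (0.88×2 + 0.12×3) = 3.12
T: 1 + (0.8×3 + 0.2×3.12) = 4.024
U: 1 + 3.12 = 4.12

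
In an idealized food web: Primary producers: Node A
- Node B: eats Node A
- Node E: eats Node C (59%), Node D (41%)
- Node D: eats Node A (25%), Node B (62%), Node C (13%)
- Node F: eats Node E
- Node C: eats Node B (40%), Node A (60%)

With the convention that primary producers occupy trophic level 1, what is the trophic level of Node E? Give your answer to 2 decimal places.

Node B: 1 + 1 = 2
Node C: 1 + (0.4×2 + 0.6×1) = 2.4
Node D: 1 + (0.25×1 + 0.62×2 + 0.13×2.4) = 2.802
Node E: 1 + (0.59×2.4 + 0.41×2.802) = 3.56482
Node F: 1 + 3.56482 = 4.56482

3.56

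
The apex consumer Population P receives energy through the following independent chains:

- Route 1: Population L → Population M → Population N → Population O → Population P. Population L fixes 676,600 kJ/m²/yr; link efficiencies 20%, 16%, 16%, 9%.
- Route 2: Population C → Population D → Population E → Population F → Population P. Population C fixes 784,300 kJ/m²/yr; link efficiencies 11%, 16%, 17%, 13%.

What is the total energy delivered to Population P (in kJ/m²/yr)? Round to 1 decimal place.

Route 1: 676600 × 0.2 × 0.16 × 0.16 × 0.09 = 311.77728 kJ/m²/yr
Route 2: 784300 × 0.11 × 0.16 × 0.17 × 0.13 = 305.061328 kJ/m²/yr
Total at Population P: 311.77728 + 305.061328 = 616.838608 kJ/m²/yr

616.8 kJ/m²/yr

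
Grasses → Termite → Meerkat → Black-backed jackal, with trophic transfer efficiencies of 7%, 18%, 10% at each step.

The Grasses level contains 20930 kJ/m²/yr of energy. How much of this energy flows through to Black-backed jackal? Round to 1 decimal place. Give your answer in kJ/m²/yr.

Termite: 20930 × 0.07 = 1465.1 kJ/m²/yr
Meerkat: 1465.1 × 0.18 = 263.718 kJ/m²/yr
Black-backed jackal: 263.718 × 0.1 = 26.3718 kJ/m²/yr

26.4 kJ/m²/yr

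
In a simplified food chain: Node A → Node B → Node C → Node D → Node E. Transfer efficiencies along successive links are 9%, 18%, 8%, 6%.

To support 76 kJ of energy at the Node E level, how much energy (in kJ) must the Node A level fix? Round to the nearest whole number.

977366 kJ

Cumulative transfer efficiency: 0.09 × 0.18 × 0.08 × 0.06 = 0.00007776
Node A energy = 76 / 0.00007776 = 977366 kJ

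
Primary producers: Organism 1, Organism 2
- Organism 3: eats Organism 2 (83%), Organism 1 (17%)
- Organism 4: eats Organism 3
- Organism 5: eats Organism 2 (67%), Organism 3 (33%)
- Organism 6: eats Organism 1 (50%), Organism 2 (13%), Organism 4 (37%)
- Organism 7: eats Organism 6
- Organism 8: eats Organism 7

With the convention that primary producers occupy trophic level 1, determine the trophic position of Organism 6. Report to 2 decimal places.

Organism 3: 1 + (0.83×1 + 0.17×1) = 2
Organism 4: 1 + 2 = 3
Organism 5: 1 + (0.67×1 + 0.33×2) = 2.33
Organism 6: 1 + (0.5×1 + 0.13×1 + 0.37×3) = 2.74
Organism 7: 1 + 2.74 = 3.74
Organism 8: 1 + 3.74 = 4.74

2.74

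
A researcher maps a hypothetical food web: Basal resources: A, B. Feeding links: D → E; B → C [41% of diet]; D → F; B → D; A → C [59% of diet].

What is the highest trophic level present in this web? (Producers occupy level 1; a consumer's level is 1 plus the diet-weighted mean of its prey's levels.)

C: 1 + (0.41×1 + 0.59×1) = 2
D: 1 + 1 = 2
E: 1 + 2 = 3
F: 1 + 2 = 3

3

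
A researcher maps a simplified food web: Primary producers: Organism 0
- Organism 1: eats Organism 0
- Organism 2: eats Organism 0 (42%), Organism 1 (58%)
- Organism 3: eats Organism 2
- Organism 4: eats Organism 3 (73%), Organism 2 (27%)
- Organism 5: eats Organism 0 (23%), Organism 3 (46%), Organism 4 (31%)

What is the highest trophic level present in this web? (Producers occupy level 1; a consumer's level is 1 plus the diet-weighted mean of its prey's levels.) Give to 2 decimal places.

4.31

Organism 1: 1 + 1 = 2
Organism 2: 1 + (0.42×1 + 0.58×2) = 2.58
Organism 3: 1 + 2.58 = 3.58
Organism 4: 1 + (0.73×3.58 + 0.27×2.58) = 4.31
Organism 5: 1 + (0.23×1 + 0.46×3.58 + 0.31×4.31) = 4.2129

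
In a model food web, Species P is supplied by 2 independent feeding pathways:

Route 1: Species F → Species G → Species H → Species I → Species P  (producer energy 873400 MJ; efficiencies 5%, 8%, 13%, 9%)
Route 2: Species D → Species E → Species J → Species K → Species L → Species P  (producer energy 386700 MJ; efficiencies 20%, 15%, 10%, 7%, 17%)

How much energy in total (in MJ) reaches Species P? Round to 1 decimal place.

Route 1: 873400 × 0.05 × 0.08 × 0.13 × 0.09 = 40.87512 MJ
Route 2: 386700 × 0.2 × 0.15 × 0.1 × 0.07 × 0.17 = 13.80519 MJ
Total at Species P: 40.87512 + 13.80519 = 54.68031 MJ

54.7 MJ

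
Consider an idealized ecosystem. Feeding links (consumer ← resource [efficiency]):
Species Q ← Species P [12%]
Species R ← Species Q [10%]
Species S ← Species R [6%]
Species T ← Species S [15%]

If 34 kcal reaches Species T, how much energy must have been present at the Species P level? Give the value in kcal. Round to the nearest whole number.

314815 kcal

Cumulative transfer efficiency: 0.12 × 0.1 × 0.06 × 0.15 = 0.000108
Species P energy = 34 / 0.000108 = 314815 kcal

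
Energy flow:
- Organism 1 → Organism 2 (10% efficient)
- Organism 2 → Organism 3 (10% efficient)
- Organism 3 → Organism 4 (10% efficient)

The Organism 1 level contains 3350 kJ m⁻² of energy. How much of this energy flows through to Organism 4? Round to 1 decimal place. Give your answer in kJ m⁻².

3.4 kJ m⁻²

Organism 2: 3350 × 0.1 = 335 kJ m⁻²
Organism 3: 335 × 0.1 = 33.5 kJ m⁻²
Organism 4: 33.5 × 0.1 = 3.35 kJ m⁻²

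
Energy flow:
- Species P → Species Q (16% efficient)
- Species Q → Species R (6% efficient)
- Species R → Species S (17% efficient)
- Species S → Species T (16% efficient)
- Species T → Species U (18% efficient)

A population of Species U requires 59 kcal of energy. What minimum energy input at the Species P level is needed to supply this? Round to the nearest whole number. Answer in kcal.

Cumulative transfer efficiency: 0.16 × 0.06 × 0.17 × 0.16 × 0.18 = 0.0000470016
Species P energy = 59 / 0.0000470016 = 1255276 kcal

1255276 kcal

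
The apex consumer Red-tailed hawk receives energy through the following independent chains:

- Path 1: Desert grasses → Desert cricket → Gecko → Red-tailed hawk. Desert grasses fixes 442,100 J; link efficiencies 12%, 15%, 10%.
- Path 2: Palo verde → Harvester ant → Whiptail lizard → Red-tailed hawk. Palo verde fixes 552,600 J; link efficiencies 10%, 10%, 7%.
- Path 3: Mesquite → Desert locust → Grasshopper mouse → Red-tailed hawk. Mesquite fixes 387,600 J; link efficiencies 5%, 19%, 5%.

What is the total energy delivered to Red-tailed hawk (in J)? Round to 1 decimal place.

1366.7 J

Path 1: 442100 × 0.12 × 0.15 × 0.1 = 795.78 J
Path 2: 552600 × 0.1 × 0.1 × 0.07 = 386.82 J
Path 3: 387600 × 0.05 × 0.19 × 0.05 = 184.11 J
Total at Red-tailed hawk: 795.78 + 386.82 + 184.11 = 1366.71 J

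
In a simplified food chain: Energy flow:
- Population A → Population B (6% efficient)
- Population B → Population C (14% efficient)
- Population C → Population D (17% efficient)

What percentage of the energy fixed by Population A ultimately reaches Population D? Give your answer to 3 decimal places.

Product of link efficiencies: 0.06 × 0.14 × 0.17 = 0.001428
As a percentage: 0.001428 × 100 = 0.143%

0.143%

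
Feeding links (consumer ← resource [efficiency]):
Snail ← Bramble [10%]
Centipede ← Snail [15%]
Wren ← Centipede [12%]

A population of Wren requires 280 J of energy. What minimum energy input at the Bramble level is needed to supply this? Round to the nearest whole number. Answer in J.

Cumulative transfer efficiency: 0.1 × 0.15 × 0.12 = 0.0018
Bramble energy = 280 / 0.0018 = 155556 J

155556 J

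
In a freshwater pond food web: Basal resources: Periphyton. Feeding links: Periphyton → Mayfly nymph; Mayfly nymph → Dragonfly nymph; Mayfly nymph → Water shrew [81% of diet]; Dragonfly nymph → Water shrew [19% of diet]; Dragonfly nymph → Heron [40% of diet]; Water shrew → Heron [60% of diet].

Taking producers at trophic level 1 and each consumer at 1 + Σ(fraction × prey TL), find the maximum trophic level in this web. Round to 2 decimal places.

Mayfly nymph: 1 + 1 = 2
Dragonfly nymph: 1 + 2 = 3
Water shrew: 1 + (0.81×2 + 0.19×3) = 3.19
Heron: 1 + (0.4×3 + 0.6×3.19) = 4.114

4.11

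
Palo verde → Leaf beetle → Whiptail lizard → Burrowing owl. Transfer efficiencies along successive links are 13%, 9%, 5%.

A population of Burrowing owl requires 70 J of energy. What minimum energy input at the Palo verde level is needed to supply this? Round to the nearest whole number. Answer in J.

Cumulative transfer efficiency: 0.13 × 0.09 × 0.05 = 0.000585
Palo verde energy = 70 / 0.000585 = 119658 J

119658 J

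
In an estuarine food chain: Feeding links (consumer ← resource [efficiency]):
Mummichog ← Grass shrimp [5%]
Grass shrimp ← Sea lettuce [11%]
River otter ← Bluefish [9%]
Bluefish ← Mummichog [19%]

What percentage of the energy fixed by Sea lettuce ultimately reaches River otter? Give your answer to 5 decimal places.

Product of link efficiencies: 0.11 × 0.05 × 0.19 × 0.09 = 0.00009405
As a percentage: 0.00009405 × 100 = 0.00941%

0.00941%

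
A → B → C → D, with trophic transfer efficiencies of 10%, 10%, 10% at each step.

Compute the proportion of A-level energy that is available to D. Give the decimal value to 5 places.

Product of link efficiencies: 0.1 × 0.1 × 0.1 = 0.001

0.00100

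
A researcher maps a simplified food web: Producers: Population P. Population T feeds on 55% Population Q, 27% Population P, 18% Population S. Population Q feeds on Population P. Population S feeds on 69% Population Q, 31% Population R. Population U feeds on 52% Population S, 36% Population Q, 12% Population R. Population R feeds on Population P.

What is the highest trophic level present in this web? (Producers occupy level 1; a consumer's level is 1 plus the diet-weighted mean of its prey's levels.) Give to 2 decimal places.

3.52

Population Q: 1 + 1 = 2
Population R: 1 + 1 = 2
Population S: 1 + (0.69×2 + 0.31×2) = 3
Population T: 1 + (0.55×2 + 0.27×1 + 0.18×3) = 2.91
Population U: 1 + (0.52×3 + 0.36×2 + 0.12×2) = 3.52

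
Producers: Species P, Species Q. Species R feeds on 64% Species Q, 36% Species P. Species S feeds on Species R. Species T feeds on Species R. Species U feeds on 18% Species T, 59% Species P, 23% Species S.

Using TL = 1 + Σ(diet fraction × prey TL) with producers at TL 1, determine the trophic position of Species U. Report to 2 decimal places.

Species R: 1 + (0.64×1 + 0.36×1) = 2
Species S: 1 + 2 = 3
Species T: 1 + 2 = 3
Species U: 1 + (0.18×3 + 0.59×1 + 0.23×3) = 2.82

2.82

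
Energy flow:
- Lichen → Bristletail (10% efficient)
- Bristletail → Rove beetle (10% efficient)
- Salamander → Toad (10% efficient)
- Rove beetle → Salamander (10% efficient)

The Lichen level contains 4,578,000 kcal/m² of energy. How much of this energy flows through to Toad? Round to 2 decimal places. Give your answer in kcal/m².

457.80 kcal/m²

Bristletail: 4578000 × 0.1 = 457800 kcal/m²
Rove beetle: 457800 × 0.1 = 45780 kcal/m²
Salamander: 45780 × 0.1 = 4578 kcal/m²
Toad: 4578 × 0.1 = 457.8 kcal/m²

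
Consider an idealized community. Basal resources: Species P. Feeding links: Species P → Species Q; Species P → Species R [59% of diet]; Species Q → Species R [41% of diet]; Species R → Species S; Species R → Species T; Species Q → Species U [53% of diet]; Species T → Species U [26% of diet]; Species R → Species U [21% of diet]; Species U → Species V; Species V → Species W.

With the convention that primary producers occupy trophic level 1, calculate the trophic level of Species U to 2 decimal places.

Species Q: 1 + 1 = 2
Species R: 1 + (0.59×1 + 0.41×2) = 2.41
Species S: 1 + 2.41 = 3.41
Species T: 1 + 2.41 = 3.41
Species U: 1 + (0.53×2 + 0.26×3.41 + 0.21×2.41) = 3.4527
Species V: 1 + 3.4527 = 4.4527
Species W: 1 + 4.4527 = 5.4527

3.45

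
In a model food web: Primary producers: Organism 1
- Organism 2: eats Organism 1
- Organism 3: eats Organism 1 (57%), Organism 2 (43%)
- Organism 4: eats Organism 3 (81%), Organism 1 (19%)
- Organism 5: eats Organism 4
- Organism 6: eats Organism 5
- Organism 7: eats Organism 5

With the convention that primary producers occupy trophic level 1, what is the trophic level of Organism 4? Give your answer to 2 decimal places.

3.16

Organism 2: 1 + 1 = 2
Organism 3: 1 + (0.57×1 + 0.43×2) = 2.43
Organism 4: 1 + (0.81×2.43 + 0.19×1) = 3.1583
Organism 5: 1 + 3.1583 = 4.1583
Organism 6: 1 + 4.1583 = 5.1583
Organism 7: 1 + 4.1583 = 5.1583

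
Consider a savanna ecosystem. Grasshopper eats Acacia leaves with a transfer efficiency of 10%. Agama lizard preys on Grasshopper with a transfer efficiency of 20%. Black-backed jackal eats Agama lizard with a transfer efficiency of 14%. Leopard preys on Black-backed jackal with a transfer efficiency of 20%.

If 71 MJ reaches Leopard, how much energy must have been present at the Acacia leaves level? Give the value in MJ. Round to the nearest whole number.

126786 MJ

Cumulative transfer efficiency: 0.1 × 0.2 × 0.14 × 0.2 = 0.00056
Acacia leaves energy = 71 / 0.00056 = 126786 MJ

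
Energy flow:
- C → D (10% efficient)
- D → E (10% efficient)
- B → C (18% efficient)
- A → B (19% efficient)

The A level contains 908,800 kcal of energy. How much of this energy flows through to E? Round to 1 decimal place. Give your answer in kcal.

B: 908800 × 0.19 = 172672 kcal
C: 172672 × 0.18 = 31080.96 kcal
D: 31080.96 × 0.1 = 3108.096 kcal
E: 3108.096 × 0.1 = 310.8096 kcal

310.8 kcal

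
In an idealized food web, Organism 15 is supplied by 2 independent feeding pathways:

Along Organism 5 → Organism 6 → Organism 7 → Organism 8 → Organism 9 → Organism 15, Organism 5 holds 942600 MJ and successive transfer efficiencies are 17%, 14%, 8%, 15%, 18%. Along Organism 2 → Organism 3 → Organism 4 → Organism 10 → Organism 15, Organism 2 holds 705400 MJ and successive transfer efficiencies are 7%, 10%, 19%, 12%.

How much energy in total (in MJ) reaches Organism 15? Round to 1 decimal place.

161.0 MJ

Via Organism 5: 942600 × 0.17 × 0.14 × 0.08 × 0.15 × 0.18 = 48.4571808 MJ
Via Organism 2: 705400 × 0.07 × 0.1 × 0.19 × 0.12 = 112.58184 MJ
Total at Organism 15: 48.4571808 + 112.58184 = 161.0390208 MJ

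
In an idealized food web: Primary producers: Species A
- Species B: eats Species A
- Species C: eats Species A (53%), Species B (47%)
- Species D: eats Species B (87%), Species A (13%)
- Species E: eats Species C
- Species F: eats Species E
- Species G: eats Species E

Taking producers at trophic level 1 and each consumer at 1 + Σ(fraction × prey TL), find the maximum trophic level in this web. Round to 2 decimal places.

4.47

Species B: 1 + 1 = 2
Species C: 1 + (0.53×1 + 0.47×2) = 2.47
Species D: 1 + (0.87×2 + 0.13×1) = 2.87
Species E: 1 + 2.47 = 3.47
Species F: 1 + 3.47 = 4.47
Species G: 1 + 3.47 = 4.47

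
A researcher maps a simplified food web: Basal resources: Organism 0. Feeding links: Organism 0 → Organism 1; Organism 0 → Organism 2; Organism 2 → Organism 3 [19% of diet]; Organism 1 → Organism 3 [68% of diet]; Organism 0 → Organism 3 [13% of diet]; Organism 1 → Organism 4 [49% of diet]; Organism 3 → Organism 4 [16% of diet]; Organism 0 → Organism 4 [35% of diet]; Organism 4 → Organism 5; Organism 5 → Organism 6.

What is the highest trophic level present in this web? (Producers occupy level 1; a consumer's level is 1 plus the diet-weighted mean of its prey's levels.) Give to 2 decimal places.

4.79

Organism 1: 1 + 1 = 2
Organism 2: 1 + 1 = 2
Organism 3: 1 + (0.19×2 + 0.68×2 + 0.13×1) = 2.87
Organism 4: 1 + (0.49×2 + 0.16×2.87 + 0.35×1) = 2.7892
Organism 5: 1 + 2.7892 = 3.7892
Organism 6: 1 + 3.7892 = 4.7892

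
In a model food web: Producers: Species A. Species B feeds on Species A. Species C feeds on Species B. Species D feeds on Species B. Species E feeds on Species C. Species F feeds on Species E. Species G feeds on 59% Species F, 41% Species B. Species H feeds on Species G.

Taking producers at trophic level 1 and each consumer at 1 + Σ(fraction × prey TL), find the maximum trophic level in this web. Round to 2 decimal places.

5.77

Species B: 1 + 1 = 2
Species C: 1 + 2 = 3
Species D: 1 + 2 = 3
Species E: 1 + 3 = 4
Species F: 1 + 4 = 5
Species G: 1 + (0.59×5 + 0.41×2) = 4.77
Species H: 1 + 4.77 = 5.77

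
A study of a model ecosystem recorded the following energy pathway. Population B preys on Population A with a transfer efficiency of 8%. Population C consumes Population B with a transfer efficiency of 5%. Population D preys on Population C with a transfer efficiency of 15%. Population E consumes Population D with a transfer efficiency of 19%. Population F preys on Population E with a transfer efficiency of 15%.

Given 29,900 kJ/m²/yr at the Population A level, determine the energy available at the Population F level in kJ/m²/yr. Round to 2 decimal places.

0.51 kJ/m²/yr

Population B: 29900 × 0.08 = 2392 kJ/m²/yr
Population C: 2392 × 0.05 = 119.6 kJ/m²/yr
Population D: 119.6 × 0.15 = 17.94 kJ/m²/yr
Population E: 17.94 × 0.19 = 3.4086 kJ/m²/yr
Population F: 3.4086 × 0.15 = 0.51129 kJ/m²/yr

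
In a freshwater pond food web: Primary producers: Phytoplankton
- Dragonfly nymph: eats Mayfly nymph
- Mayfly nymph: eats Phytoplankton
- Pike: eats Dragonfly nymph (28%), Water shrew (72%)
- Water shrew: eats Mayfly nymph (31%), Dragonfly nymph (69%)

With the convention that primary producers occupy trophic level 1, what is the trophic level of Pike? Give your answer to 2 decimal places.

Mayfly nymph: 1 + 1 = 2
Dragonfly nymph: 1 + 2 = 3
Water shrew: 1 + (0.31×2 + 0.69×3) = 3.69
Pike: 1 + (0.28×3 + 0.72×3.69) = 4.4968

4.50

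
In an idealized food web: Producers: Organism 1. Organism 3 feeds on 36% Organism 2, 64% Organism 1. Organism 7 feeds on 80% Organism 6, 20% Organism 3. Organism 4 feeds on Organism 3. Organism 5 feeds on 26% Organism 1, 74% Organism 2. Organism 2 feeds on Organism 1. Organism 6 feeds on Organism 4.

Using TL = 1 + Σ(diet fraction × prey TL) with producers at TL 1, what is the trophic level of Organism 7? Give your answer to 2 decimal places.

Organism 2: 1 + 1 = 2
Organism 3: 1 + (0.36×2 + 0.64×1) = 2.36
Organism 4: 1 + 2.36 = 3.36
Organism 5: 1 + (0.26×1 + 0.74×2) = 2.74
Organism 6: 1 + 3.36 = 4.36
Organism 7: 1 + (0.8×4.36 + 0.2×2.36) = 4.96

4.96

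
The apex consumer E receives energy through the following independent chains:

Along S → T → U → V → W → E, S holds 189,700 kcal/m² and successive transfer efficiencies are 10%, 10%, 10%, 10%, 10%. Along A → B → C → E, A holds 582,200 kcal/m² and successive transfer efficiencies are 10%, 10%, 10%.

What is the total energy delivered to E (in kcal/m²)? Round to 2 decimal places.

584.10 kcal/m²

Via S: 189700 × 0.1 × 0.1 × 0.1 × 0.1 × 0.1 = 1.897 kcal/m²
Via A: 582200 × 0.1 × 0.1 × 0.1 = 582.2 kcal/m²
Total at E: 1.897 + 582.2 = 584.097 kcal/m²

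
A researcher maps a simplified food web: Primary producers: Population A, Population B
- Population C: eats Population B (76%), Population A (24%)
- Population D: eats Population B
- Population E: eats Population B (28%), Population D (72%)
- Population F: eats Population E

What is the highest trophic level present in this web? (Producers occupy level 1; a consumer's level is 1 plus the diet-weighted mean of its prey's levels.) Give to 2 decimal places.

Population C: 1 + (0.76×1 + 0.24×1) = 2
Population D: 1 + 1 = 2
Population E: 1 + (0.28×1 + 0.72×2) = 2.72
Population F: 1 + 2.72 = 3.72

3.72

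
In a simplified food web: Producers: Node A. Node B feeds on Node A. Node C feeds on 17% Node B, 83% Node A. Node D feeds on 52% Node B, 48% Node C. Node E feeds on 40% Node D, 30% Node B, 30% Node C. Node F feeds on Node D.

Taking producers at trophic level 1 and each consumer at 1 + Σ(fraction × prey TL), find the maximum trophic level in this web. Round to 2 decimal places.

Node B: 1 + 1 = 2
Node C: 1 + (0.17×2 + 0.83×1) = 2.17
Node D: 1 + (0.52×2 + 0.48×2.17) = 3.0816
Node E: 1 + (0.4×3.0816 + 0.3×2 + 0.3×2.17) = 3.48364
Node F: 1 + 3.0816 = 4.0816

4.08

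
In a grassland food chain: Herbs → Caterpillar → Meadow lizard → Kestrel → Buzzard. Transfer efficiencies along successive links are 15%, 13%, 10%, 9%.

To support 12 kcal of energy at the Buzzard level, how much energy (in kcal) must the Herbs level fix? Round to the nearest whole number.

Cumulative transfer efficiency: 0.15 × 0.13 × 0.1 × 0.09 = 0.0001755
Herbs energy = 12 / 0.0001755 = 68376 kcal

68376 kcal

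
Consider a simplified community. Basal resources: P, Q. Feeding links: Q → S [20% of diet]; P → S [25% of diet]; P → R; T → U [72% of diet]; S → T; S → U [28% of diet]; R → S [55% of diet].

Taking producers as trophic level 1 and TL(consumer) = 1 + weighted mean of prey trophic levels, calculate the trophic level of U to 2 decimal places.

4.27

R: 1 + 1 = 2
S: 1 + (0.2×1 + 0.55×2 + 0.25×1) = 2.55
T: 1 + 2.55 = 3.55
U: 1 + (0.72×3.55 + 0.28×2.55) = 4.27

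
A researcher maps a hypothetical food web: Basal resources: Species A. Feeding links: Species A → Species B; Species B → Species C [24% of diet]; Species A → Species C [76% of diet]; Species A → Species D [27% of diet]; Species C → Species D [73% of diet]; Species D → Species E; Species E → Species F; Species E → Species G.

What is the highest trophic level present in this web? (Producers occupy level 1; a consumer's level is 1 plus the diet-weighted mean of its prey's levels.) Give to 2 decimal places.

Species B: 1 + 1 = 2
Species C: 1 + (0.24×2 + 0.76×1) = 2.24
Species D: 1 + (0.27×1 + 0.73×2.24) = 2.9052
Species E: 1 + 2.9052 = 3.9052
Species F: 1 + 3.9052 = 4.9052
Species G: 1 + 3.9052 = 4.9052

4.91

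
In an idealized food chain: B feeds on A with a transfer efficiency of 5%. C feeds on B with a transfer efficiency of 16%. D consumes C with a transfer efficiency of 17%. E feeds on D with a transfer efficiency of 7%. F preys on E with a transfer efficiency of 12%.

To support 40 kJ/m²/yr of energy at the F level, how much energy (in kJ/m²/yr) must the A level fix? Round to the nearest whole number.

3501401 kJ/m²/yr

Cumulative transfer efficiency: 0.05 × 0.16 × 0.17 × 0.07 × 0.12 = 0.000011424
A energy = 40 / 0.000011424 = 3501401 kJ/m²/yr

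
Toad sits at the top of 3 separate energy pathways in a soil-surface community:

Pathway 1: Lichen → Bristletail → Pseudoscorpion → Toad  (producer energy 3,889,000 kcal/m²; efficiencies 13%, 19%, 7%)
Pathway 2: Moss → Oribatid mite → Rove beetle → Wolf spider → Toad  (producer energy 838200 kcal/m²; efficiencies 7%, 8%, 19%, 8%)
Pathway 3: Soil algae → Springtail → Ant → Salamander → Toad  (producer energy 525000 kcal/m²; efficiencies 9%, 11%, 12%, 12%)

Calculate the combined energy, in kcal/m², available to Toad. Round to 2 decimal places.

Pathway 1: 3889000 × 0.13 × 0.19 × 0.07 = 6724.081 kcal/m²
Pathway 2: 838200 × 0.07 × 0.08 × 0.19 × 0.08 = 71.347584 kcal/m²
Pathway 3: 525000 × 0.09 × 0.11 × 0.12 × 0.12 = 74.844 kcal/m²
Total at Toad: 6724.081 + 71.347584 + 74.844 = 6870.272584 kcal/m²

6870.27 kcal/m²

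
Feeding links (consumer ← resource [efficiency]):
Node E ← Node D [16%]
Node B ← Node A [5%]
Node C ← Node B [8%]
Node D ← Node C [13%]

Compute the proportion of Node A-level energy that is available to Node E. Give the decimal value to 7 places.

Product of link efficiencies: 0.05 × 0.08 × 0.13 × 0.16 = 0.0000832

0.0000832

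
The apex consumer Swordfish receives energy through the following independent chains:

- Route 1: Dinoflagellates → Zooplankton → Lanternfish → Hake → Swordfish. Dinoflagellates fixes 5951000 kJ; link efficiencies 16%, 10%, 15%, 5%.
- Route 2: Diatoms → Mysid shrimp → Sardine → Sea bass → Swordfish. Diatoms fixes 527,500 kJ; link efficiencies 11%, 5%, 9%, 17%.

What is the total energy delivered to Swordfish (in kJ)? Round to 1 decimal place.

Route 1: 5951000 × 0.16 × 0.1 × 0.15 × 0.05 = 714.12 kJ
Route 2: 527500 × 0.11 × 0.05 × 0.09 × 0.17 = 44.389125 kJ
Total at Swordfish: 714.12 + 44.389125 = 758.509125 kJ

758.5 kJ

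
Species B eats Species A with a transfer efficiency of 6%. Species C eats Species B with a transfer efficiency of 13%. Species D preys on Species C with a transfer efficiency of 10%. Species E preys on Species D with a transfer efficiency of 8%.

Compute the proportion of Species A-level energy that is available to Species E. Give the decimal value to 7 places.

0.0000624

Product of link efficiencies: 0.06 × 0.13 × 0.1 × 0.08 = 0.0000624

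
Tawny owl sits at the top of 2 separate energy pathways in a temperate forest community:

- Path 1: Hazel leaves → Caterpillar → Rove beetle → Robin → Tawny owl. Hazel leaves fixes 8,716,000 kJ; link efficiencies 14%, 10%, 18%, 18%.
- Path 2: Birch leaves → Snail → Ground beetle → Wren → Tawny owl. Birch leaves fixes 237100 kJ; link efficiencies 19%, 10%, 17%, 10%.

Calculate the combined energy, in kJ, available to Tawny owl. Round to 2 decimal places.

Path 1: 8716000 × 0.14 × 0.1 × 0.18 × 0.18 = 3953.5776 kJ
Path 2: 237100 × 0.19 × 0.1 × 0.17 × 0.1 = 76.5833 kJ
Total at Tawny owl: 3953.5776 + 76.5833 = 4030.1609 kJ

4030.16 kJ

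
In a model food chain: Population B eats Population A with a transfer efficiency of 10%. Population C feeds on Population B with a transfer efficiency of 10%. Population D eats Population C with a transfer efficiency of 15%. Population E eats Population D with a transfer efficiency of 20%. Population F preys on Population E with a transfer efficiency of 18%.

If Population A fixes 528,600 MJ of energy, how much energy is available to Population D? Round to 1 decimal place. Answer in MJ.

Population B: 528600 × 0.1 = 52860 MJ
Population C: 52860 × 0.1 = 5286 MJ
Population D: 5286 × 0.15 = 792.9 MJ

792.9 MJ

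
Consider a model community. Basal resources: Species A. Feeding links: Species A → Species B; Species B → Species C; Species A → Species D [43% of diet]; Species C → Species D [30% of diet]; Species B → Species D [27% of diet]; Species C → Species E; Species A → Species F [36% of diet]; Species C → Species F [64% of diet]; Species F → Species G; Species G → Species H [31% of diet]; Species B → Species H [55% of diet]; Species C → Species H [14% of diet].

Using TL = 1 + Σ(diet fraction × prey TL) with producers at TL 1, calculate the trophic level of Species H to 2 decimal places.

Species B: 1 + 1 = 2
Species C: 1 + 2 = 3
Species D: 1 + (0.43×1 + 0.3×3 + 0.27×2) = 2.87
Species E: 1 + 3 = 4
Species F: 1 + (0.36×1 + 0.64×3) = 3.28
Species G: 1 + 3.28 = 4.28
Species H: 1 + (0.31×4.28 + 0.55×2 + 0.14×3) = 3.8468

3.85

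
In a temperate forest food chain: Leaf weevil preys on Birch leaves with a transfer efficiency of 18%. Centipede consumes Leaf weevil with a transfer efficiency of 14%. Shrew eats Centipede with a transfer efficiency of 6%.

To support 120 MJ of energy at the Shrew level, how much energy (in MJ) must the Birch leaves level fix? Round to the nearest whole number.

Cumulative transfer efficiency: 0.18 × 0.14 × 0.06 = 0.001512
Birch leaves energy = 120 / 0.001512 = 79365 MJ

79365 MJ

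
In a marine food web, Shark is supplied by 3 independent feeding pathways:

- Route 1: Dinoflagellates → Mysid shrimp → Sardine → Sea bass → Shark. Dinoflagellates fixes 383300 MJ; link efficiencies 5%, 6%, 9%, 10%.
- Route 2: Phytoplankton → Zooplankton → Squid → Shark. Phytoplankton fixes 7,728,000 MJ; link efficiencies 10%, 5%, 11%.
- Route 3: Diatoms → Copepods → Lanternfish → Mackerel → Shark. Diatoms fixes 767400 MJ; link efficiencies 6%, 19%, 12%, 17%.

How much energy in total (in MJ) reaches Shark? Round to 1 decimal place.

Route 1: 383300 × 0.05 × 0.06 × 0.09 × 0.1 = 10.3491 MJ
Route 2: 7728000 × 0.1 × 0.05 × 0.11 = 4250.4 MJ
Route 3: 767400 × 0.06 × 0.19 × 0.12 × 0.17 = 178.466544 MJ
Total at Shark: 10.3491 + 4250.4 + 178.466544 = 4439.215644 MJ

4439.2 MJ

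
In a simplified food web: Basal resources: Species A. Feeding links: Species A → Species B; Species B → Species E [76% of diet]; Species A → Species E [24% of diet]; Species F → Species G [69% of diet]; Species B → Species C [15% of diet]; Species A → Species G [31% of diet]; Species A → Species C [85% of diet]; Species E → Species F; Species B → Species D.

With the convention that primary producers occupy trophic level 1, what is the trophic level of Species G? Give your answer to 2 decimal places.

3.90

Species B: 1 + 1 = 2
Species C: 1 + (0.15×2 + 0.85×1) = 2.15
Species D: 1 + 2 = 3
Species E: 1 + (0.24×1 + 0.76×2) = 2.76
Species F: 1 + 2.76 = 3.76
Species G: 1 + (0.31×1 + 0.69×3.76) = 3.9044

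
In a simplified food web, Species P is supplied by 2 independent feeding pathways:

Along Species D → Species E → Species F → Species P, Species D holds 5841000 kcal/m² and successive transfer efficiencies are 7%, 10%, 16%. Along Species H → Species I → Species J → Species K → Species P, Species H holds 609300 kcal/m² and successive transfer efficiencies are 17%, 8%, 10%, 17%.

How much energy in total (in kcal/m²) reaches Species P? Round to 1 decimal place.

Via Species D: 5841000 × 0.07 × 0.1 × 0.16 = 6541.92 kcal/m²
Via Species H: 609300 × 0.17 × 0.08 × 0.1 × 0.17 = 140.87016 kcal/m²
Total at Species P: 6541.92 + 140.87016 = 6682.79016 kcal/m²

6682.8 kcal/m²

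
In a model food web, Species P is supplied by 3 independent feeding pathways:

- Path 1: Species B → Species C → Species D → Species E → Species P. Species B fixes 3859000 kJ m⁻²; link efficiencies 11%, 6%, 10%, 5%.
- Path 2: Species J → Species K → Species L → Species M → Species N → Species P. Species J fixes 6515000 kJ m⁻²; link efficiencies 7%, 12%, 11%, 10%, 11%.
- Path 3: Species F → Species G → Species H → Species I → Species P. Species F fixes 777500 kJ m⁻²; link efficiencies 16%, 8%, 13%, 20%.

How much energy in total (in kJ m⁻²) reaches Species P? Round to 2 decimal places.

Path 1: 3859000 × 0.11 × 0.06 × 0.1 × 0.05 = 127.347 kJ m⁻²
Path 2: 6515000 × 0.07 × 0.12 × 0.11 × 0.1 × 0.11 = 66.21846 kJ m⁻²
Path 3: 777500 × 0.16 × 0.08 × 0.13 × 0.2 = 258.752 kJ m⁻²
Total at Species P: 127.347 + 66.21846 + 258.752 = 452.31746 kJ m⁻²

452.32 kJ m⁻²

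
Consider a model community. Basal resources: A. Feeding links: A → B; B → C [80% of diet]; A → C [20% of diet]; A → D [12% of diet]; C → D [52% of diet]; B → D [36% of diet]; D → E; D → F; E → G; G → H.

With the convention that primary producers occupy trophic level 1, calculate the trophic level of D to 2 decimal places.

3.30

B: 1 + 1 = 2
C: 1 + (0.8×2 + 0.2×1) = 2.8
D: 1 + (0.12×1 + 0.52×2.8 + 0.36×2) = 3.296
E: 1 + 3.296 = 4.296
F: 1 + 3.296 = 4.296
G: 1 + 4.296 = 5.296
H: 1 + 5.296 = 6.296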